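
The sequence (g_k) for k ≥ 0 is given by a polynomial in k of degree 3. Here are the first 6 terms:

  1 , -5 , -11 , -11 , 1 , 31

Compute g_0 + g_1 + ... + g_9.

1000

1st diffs: -6, -6, 0, 12, 30.
2nd diffs: 0, 6, 12, 18.
3rd diffs: 6, 6, 6 (constant).
So g_k = k^3 - 3k^2 - 4k + 1.
Continuing: 85, 169, 289, 451.
Summing k = 0..9 (10 terms) gives 1000.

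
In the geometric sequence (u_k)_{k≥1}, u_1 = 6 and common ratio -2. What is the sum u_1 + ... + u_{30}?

-2147483646

u_k = 6·(-2)^(k-1).
S = 6·((-2)^30 - 1)/(-2 - 1) = 6·(1073741824 - 1)/(-3) = -2147483646.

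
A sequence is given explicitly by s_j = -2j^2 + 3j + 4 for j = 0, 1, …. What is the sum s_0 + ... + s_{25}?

Over j = 0..25: Σj = 325, Σj² = 5525.
Total = (-2)·5525 + (3)·325 + (4)·26 = -9971.

-9971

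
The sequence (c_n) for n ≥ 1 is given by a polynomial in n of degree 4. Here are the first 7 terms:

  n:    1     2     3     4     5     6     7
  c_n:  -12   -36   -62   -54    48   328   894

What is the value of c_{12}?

13474

1st diffs: -24, -26, 8, 102, 280, 566.
2nd diffs: -2, 34, 94, 178, 286.
3rd diffs: 36, 60, 84, 108.
4th diffs: 24, 24, 24 (constant).
So c_n = n^4 - 4n^3 - 2n^2 - 5n - 2.
Evaluating at n = 12 gives c_{12} = 13474.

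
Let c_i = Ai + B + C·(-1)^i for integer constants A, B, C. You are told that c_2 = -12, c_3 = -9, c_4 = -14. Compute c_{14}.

-24

Write the equations: 2A + B + C = -12; 3A + B - C = -9; 4A + B + C = -14.
Subtracting the first from the second: A - 2C = 3.
Subtracting the second from the third: A + 2C = -5.
Solving: C = -2, A = -1, then B = -8.
Hence c_{14} = -1·14 + (-8) + (-2)·1 = -24.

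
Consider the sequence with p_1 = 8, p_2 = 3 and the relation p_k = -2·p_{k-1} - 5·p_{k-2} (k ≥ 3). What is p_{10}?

5643

Step forward from the initial values:
p_3 = -46; p_4 = 77; p_5 = 76; p_6 = -537; p_7 = 694; p_8 = 1297; p_9 = -6064; p_{10} = 5643.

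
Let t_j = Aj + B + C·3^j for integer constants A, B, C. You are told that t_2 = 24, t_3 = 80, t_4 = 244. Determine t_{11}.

Write the equations: 2A + B + 9C = 24; 3A + B + 27C = 80; 4A + B + 81C = 244.
Subtracting the first from the second: A + 18C = 56.
Subtracting the second from the third: A + 54C = 164.
Solving: C = 3, A = 2, then B = -7.
So t_j = 2·j + (-7) + 3·3^j; at j=11 this is 531456.

531456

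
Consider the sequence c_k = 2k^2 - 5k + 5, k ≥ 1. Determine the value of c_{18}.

c_{18} = 2·18^2 - 5·18 + 5 = 563.

563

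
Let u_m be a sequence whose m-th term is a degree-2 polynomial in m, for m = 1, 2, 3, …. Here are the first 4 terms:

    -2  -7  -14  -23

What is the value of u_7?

-62

1st diffs: -5, -7, -9.
2nd diffs: -2, -2 (constant).
So u_m = -m^2 - 2m + 1.
Evaluating at m = 7 gives u_7 = -62.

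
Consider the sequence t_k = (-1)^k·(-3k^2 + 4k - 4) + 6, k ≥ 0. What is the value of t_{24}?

-1630

(-1)^24 = 1; -3k^2 + 4k - 4 at k=24 is -1636; so t_{24} = -1630.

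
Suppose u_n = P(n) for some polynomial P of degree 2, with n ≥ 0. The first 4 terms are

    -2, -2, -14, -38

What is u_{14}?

-1094

1st diffs: 0, -12, -24.
2nd diffs: -12, -12 (constant).
So u_n = -6n^2 + 6n - 2.
Evaluating at n = 14 gives u_{14} = -1094.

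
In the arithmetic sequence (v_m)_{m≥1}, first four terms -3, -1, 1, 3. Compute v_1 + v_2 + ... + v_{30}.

780

Common difference d = 2.
v_m = -3 + (m - 1)·2.
v_{30} = 55; S = 30·(-3 + 55)/2 = 780.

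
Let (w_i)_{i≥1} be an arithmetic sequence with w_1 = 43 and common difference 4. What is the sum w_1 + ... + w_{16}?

1168

w_i = 43 + (i - 1)·4.
w_{16} = 103; S = 16·(43 + 103)/2 = 1168.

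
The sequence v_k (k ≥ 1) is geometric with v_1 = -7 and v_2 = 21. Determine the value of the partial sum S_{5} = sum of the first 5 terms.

Common ratio r = -3.
v_k = (-7)·(-3)^(k-1).
S = (-7)·((-3)^5 - 1)/(-3 - 1) = (-7)·(-243 - 1)/(-4) = -427.

-427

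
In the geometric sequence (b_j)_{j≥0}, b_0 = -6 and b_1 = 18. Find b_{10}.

Common ratio r = -3.
b_j = (-6)·(-3)^(j-0).
b_{10} = (-6)·(-3)^10 = -354294.

-354294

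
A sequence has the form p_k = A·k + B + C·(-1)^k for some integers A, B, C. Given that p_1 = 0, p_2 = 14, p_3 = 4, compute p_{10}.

Plug in k = 1, 2, 3: A + B - C = 0; 2A + B + C = 14; 3A + B - C = 4.
Subtracting the first from the second: A + 2C = 14.
Subtracting the second from the third: A - 2C = -10.
Solving: C = 6, A = 2, then B = 4.
So p_k = 2·k + 4 + 6·(-1)^k; at k=10 this is 30.

30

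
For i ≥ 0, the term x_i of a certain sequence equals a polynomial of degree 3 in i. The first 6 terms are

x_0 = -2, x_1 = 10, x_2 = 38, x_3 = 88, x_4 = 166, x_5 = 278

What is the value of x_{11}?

2000

1st diffs: 12, 28, 50, 78, 112.
2nd diffs: 16, 22, 28, 34.
3rd diffs: 6, 6, 6 (constant).
Newton forward-difference form: x_i = -2 + 12·C(i,1) + 16·C(i,2) + 6·C(i,3).
At i = 11: i = 11, so x_{11} = -2 + 132 + 880 + 990 = 2000.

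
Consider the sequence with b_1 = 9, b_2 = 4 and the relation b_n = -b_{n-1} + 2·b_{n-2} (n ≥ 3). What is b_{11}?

1714

Step forward from the initial values:
b_3 = 14;  b_4 = -6;  b_5 = 34;  b_6 = -46;  b_7 = 114;  b_8 = -206;  b_9 = 434;  b_{10} = -846;  b_{11} = 1714.
(Characteristic roots are 1 and -2.)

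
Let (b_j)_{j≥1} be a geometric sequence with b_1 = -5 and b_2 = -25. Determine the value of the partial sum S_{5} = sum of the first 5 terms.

Common ratio r = 5.
b_j = (-5)·5^(j-1).
S = (-5)·(5^5 - 1)/(5 - 1) = (-5)·(3125 - 1)/(4) = -3905.

-3905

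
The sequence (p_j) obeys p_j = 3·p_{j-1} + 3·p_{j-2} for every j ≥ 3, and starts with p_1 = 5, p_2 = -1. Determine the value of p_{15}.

Applying the relation repeatedly:
p_3 = 12  p_4 = 33  p_5 = 135  …  p_{12} = 1500768  p_{13} = 5689845  p_{14} = 21571839  p_{15} = 81785052.

81785052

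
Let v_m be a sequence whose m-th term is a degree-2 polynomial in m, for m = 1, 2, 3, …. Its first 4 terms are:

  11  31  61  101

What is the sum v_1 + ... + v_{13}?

4563

1st diffs: 20, 30, 40.
2nd diffs: 10, 10 (constant).
So v_m = 5m^2 + 5m + 1.
Continuing: …, 151, 211, 281, 361, …, v_{13} = 911.
Summing m = 1..13 (13 terms) gives 4563.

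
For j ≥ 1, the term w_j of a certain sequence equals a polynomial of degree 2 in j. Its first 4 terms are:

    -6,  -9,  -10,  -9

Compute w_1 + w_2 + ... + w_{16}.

1st diffs: -3, -1, 1.
2nd diffs: 2, 2 (constant).
So w_j = j^2 - 6j - 1.
Continuing: …, -6, -1, 6, 15, …, w_{16} = 159.
Summing j = 1..16 (16 terms) gives 664.

664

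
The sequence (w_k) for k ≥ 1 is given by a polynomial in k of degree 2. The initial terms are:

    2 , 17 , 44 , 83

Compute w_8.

1st diffs: 15, 27, 39.
2nd diffs: 12, 12 (constant).
Newton forward-difference form: w_k = 2 + 15·C(k-1,1) + 12·C(k-1,2).
At k = 8: k-1 = 7, so w_8 = 2 + 105 + 252 = 359.

359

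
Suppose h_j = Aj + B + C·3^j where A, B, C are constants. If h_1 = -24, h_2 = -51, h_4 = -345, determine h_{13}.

-6377340

At j = 1, 2, 4: A + B + 3C = -24; 2A + B + 9C = -51; 4A + B + 81C = -345.
Subtracting the first from the second: A + 6C = -27.
Subtracting the second from the third: 2A + 72C = -294.
Solving: C = -4, A = -3, then B = -9.
So h_j = -3·j + (-9) + (-4)·3^j; at j=13 this is -6377340.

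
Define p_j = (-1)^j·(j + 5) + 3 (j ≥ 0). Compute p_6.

(-1)^6 = 1; j + 5 at j=6 is 11; so p_6 = 14.

14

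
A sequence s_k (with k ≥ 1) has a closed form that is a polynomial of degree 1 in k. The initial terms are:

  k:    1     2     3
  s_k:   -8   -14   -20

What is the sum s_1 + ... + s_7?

1st diffs: -6, -6 (constant).
So s_k = -6k - 2.
Continuing: -26, -32, -38, -44.
Summing k = 1..7 (7 terms) gives -182.

-182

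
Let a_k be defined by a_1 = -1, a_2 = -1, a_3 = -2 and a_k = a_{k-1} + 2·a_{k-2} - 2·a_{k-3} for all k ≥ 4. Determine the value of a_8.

Step forward from the initial values:
a_4 = -2, a_5 = -4, a_6 = -4, a_7 = -8, a_8 = -8.

-8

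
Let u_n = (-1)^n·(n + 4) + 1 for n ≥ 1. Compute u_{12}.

(-1)^12 = 1; n + 4 at n=12 is 16; so u_{12} = 17.

17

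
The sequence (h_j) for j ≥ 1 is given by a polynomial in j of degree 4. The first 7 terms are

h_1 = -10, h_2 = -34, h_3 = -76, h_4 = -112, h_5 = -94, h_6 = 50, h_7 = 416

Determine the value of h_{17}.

1st diffs: -24, -42, -36, 18, 144, 366.
2nd diffs: -18, 6, 54, 126, 222.
3rd diffs: 24, 48, 72, 96.
4th diffs: 24, 24, 24 (constant).
So h_j = j^4 - 6j^3 + 2j^2 - 3j - 4.
Evaluating at j = 17 gives h_{17} = 54566.

54566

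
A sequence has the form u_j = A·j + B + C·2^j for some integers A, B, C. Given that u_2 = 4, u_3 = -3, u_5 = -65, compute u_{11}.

-6083

At j = 2, 3, 5: 2A + B + 4C = 4; 3A + B + 8C = -3; 5A + B + 32C = -65.
Subtracting the first from the second: A + 4C = -7.
Subtracting the second from the third: 2A + 24C = -62.
Solving: C = -3, A = 5, then B = 6.
Therefore u_{11} = 55 + 6 + (-3)·2048 = -6083.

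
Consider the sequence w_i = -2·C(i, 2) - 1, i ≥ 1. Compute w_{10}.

C(10, 2) = 45, so w_{10} = -91.

-91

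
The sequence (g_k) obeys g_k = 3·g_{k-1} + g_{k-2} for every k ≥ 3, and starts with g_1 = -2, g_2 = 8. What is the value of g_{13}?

3455278

Iterate the recurrence:
g_3 = 22; g_4 = 74; g_5 = 244; …; g_{10} = 95906; g_{11} = 316756; g_{12} = 1046174; g_{13} = 3455278.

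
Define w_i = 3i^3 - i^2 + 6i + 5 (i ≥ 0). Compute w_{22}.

31597

w_{22} = 3·22^3 - 1·22^2 + 6·22 + 5 = 31597.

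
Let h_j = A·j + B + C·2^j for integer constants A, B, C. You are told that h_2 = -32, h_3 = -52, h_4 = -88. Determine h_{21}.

At j = 2, 3, 4: 2A + B + 4C = -32; 3A + B + 8C = -52; 4A + B + 16C = -88.
Subtracting the first from the second: A + 4C = -20.
Subtracting the second from the third: A + 8C = -36.
Solving: C = -4, A = -4, then B = -8.
Hence h_{21} = -4·21 + (-8) + (-4)·2097152 = -8388700.

-8388700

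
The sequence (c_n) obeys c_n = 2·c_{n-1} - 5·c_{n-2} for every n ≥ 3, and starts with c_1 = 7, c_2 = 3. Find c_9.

-4361

Step forward from the initial values:
c_3 = -29; c_4 = -73; c_5 = -1; c_6 = 363; c_7 = 731; c_8 = -353; c_9 = -4361.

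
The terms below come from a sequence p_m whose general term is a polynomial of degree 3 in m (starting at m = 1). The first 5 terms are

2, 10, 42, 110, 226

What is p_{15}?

1st diffs: 8, 32, 68, 116.
2nd diffs: 24, 36, 48.
3rd diffs: 12, 12 (constant).
Newton forward-difference form: p_m = 2 + 8·C(m-1,1) + 24·C(m-1,2) + 12·C(m-1,3).
At m = 15: m-1 = 14, so p_{15} = 2 + 112 + 2184 + 4368 = 6666.

6666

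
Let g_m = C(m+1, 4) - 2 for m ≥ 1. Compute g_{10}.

328

C(11, 4) = 330, so g_{10} = 328.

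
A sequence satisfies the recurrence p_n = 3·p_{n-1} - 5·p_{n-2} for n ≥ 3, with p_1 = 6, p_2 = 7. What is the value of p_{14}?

13687

Step forward from the initial values:
p_3 = -9, p_4 = -62, p_5 = -141, …, p_{11} = -12309, p_{12} = -42737, p_{13} = -66666, p_{14} = 13687.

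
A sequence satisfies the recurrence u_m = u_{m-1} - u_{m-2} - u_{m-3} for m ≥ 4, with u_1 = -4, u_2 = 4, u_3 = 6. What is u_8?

Compute successive terms:
u_4 = 6  u_5 = -4  u_6 = -16  u_7 = -18  u_8 = 2.

2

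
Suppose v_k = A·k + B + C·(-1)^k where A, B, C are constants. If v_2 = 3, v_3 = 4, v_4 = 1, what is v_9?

At k = 2, 3, 4: 2A + B + C = 3; 3A + B - C = 4; 4A + B + C = 1.
Subtracting the first from the second: A - 2C = 1.
Subtracting the second from the third: A + 2C = -3.
Solving: C = -1, A = -1, then B = 6.
So v_k = -1·k + 6 + (-1)·(-1)^k; at k=9 this is -2.

-2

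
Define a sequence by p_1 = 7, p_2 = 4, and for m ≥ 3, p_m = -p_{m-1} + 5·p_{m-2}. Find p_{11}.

55246

Compute successive terms:
p_3 = 31, p_4 = -11, p_5 = 166, p_6 = -221, p_7 = 1051, p_8 = -2156, p_9 = 7411, p_{10} = -18191, p_{11} = 55246.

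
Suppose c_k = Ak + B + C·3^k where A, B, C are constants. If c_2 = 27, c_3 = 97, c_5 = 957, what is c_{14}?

At k = 2, 3, 5: 2A + B + 9C = 27; 3A + B + 27C = 97; 5A + B + 243C = 957.
Subtracting the first from the second: A + 18C = 70.
Subtracting the second from the third: 2A + 216C = 860.
Solving: C = 4, A = -2, then B = -5.
Hence c_{14} = -2·14 + (-5) + 4·4782969 = 19131843.

19131843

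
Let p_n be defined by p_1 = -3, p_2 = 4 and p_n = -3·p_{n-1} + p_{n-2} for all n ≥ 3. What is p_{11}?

Compute successive terms:
p_3 = -15, p_4 = 49, p_5 = -162, p_6 = 535, p_7 = -1767, p_8 = 5836, p_9 = -19275, p_{10} = 63661, p_{11} = -210258.

-210258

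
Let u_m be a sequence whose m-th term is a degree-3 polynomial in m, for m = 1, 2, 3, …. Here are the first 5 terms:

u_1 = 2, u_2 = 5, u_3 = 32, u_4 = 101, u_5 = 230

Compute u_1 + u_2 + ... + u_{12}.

14412

1st diffs: 3, 27, 69, 129.
2nd diffs: 24, 42, 60.
3rd diffs: 18, 18 (constant).
Newton forward-difference form: u_m = 2 + 3·C(m-1,1) + 24·C(m-1,2) + 18·C(m-1,3).
Continuing: …, 437, 740, 1157, 1706, …, u_{12} = 4325.
Summing m = 1..12 (12 terms) gives 14412.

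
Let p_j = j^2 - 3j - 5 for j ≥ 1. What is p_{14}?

149

p_{14} = 1·14^2 - 3·14 - 5 = 149.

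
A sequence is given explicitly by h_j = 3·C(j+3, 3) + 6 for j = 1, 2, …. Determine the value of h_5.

174

C(8, 3) = 56, so h_5 = 174.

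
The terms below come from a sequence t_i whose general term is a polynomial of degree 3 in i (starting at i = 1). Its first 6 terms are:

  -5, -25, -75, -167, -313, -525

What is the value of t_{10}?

1st diffs: -20, -50, -92, -146, -212.
2nd diffs: -30, -42, -54, -66.
3rd diffs: -12, -12, -12 (constant).
Newton forward-difference form: t_i = -5 + (-20)·C(i-1,1) + (-30)·C(i-1,2) + (-12)·C(i-1,3).
At i = 10: i-1 = 9, so t_{10} = -5 - 180 - 1080 - 1008 = -2273.

-2273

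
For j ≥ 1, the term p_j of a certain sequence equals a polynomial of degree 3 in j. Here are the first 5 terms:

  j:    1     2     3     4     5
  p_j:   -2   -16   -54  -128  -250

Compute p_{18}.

-11664

1st diffs: -14, -38, -74, -122.
2nd diffs: -24, -36, -48.
3rd diffs: -12, -12 (constant).
Newton forward-difference form: p_j = -2 + (-14)·C(j-1,1) + (-24)·C(j-1,2) + (-12)·C(j-1,3).
At j = 18: j-1 = 17, so p_{18} = -2 - 238 - 3264 - 8160 = -11664.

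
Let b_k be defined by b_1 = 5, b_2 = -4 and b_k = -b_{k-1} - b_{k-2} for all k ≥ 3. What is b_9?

-1

Applying the relation repeatedly:
b_3 = -1;  b_4 = 5;  b_5 = -4;  b_6 = -1;  b_7 = 5;  b_8 = -4;  b_9 = -1.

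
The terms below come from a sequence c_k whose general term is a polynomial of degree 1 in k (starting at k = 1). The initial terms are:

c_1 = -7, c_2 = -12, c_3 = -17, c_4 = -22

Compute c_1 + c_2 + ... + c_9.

1st diffs: -5, -5, -5 (constant).
So c_k = -5k - 2.
Continuing: …, -27, -32, -37, -42, …, c_9 = -47.
Summing k = 1..9 (9 terms) gives -243.

-243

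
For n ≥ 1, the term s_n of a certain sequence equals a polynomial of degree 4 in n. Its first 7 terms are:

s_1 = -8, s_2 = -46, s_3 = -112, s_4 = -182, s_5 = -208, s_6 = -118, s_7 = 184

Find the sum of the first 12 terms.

1st diffs: -38, -66, -70, -26, 90, 302.
2nd diffs: -28, -4, 44, 116, 212.
3rd diffs: 24, 48, 72, 96.
4th diffs: 24, 24, 24 (constant).
So s_n = n^4 - 6n^3 - 3n^2 - 2n + 2.
Continuing: …, 818, 1928, 3682, 6272, …, s_{12} = 9914.
Summing n = 1..12 (12 terms) gives 22124.

22124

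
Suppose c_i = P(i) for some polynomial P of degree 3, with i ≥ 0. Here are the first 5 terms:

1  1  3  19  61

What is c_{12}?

2773

1st diffs: 0, 2, 16, 42.
2nd diffs: 2, 14, 26.
3rd diffs: 12, 12 (constant).
Newton forward-difference form: c_i = 1 + 2·C(i,2) + 12·C(i,3).
At i = 12: i = 12, so c_{12} = 1 + 132 + 2640 = 2773.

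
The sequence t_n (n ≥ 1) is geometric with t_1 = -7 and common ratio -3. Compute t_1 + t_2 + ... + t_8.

11480

t_n = (-7)·(-3)^(n-1).
S = (-7)·((-3)^8 - 1)/(-3 - 1) = (-7)·(6561 - 1)/(-4) = 11480.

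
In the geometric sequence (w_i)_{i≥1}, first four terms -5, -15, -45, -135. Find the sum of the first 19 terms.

Common ratio r = 3.
w_i = (-5)·3^(i-1).
S = (-5)·(3^19 - 1)/(3 - 1) = (-5)·(1162261467 - 1)/(2) = -2905653665.

-2905653665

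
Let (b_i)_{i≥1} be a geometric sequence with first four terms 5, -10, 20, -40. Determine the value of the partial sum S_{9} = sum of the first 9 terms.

855

Common ratio r = -2.
b_i = 5·(-2)^(i-1).
S = 5·((-2)^9 - 1)/(-2 - 1) = 5·(-512 - 1)/(-3) = 855.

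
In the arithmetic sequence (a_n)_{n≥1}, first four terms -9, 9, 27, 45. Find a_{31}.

531

Common difference d = 18.
a_n = -9 + (n - 1)·18.
a_{31} = -9 + 30·18 = 531.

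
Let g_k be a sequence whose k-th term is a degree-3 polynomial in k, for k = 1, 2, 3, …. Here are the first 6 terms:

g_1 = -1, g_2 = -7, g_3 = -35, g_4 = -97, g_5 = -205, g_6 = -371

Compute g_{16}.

1st diffs: -6, -28, -62, -108, -166.
2nd diffs: -22, -34, -46, -58.
3rd diffs: -12, -12, -12 (constant).
Newton forward-difference form: g_k = -1 + (-6)·C(k-1,1) + (-22)·C(k-1,2) + (-12)·C(k-1,3).
At k = 16: k-1 = 15, so g_{16} = -1 - 90 - 2310 - 5460 = -7861.

-7861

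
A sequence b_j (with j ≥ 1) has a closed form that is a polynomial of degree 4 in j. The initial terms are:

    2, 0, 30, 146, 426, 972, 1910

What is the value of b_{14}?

1st diffs: -2, 30, 116, 280, 546, 938.
2nd diffs: 32, 86, 164, 266, 392.
3rd diffs: 54, 78, 102, 126.
4th diffs: 24, 24, 24 (constant).
So b_j = j^4 - j^3 - 3j^2 - j + 6.
Evaluating at j = 14 gives b_{14} = 35076.

35076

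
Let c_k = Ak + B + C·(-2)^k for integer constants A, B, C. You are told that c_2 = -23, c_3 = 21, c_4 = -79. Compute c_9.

2013

At k = 2, 3, 4: 2A + B + 4C = -23; 3A + B - 8C = 21; 4A + B + 16C = -79.
Subtracting the first from the second: A - 12C = 44.
Subtracting the second from the third: A + 24C = -100.
Solving: C = -4, A = -4, then B = 1.
Therefore c_9 = -36 + 1 + (-4)·(-512) = 2013.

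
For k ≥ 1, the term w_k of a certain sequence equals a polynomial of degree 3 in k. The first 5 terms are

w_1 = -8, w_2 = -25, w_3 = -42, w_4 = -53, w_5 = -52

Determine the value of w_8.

83

1st diffs: -17, -17, -11, 1.
2nd diffs: 0, 6, 12.
3rd diffs: 6, 6 (constant).
Newton forward-difference form: w_k = -8 + (-17)·C(k-1,1) + 6·C(k-1,3).
At k = 8: k-1 = 7, so w_8 = -8 - 119 + 210 = 83.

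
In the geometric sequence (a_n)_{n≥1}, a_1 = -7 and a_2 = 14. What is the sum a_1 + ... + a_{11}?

Common ratio r = -2.
a_n = (-7)·(-2)^(n-1).
S = (-7)·((-2)^11 - 1)/(-2 - 1) = (-7)·(-2048 - 1)/(-3) = -4781.

-4781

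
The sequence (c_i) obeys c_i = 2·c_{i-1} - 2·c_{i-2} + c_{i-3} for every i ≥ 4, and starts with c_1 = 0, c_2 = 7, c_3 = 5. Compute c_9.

Iterate the recurrence:
c_4 = -4; c_5 = -11; c_6 = -9; c_7 = 0; c_8 = 7; c_9 = 5.

5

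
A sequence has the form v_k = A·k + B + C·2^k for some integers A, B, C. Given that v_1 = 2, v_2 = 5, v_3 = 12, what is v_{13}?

Plug in k = 1, 2, 3: A + B + 2C = 2; 2A + B + 4C = 5; 3A + B + 8C = 12.
Subtracting the first from the second: A + 2C = 3.
Subtracting the second from the third: A + 4C = 7.
Solving: C = 2, A = -1, then B = -1.
So v_k = -1·k + (-1) + 2·2^k; at k=13 this is 16370.

16370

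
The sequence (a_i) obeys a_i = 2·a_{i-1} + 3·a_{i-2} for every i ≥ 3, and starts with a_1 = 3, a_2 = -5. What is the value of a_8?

Iterate the recurrence:
a_3 = -1;  a_4 = -17;  a_5 = -37;  a_6 = -125;  a_7 = -361;  a_8 = -1097.
(Characteristic roots are 3 and -1.)

-1097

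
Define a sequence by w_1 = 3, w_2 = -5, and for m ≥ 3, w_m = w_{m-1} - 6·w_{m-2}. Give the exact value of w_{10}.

11527

Compute successive terms:
w_3 = -23  w_4 = 7  w_5 = 145  w_6 = 103  w_7 = -767  w_8 = -1385  w_9 = 3217  w_{10} = 11527.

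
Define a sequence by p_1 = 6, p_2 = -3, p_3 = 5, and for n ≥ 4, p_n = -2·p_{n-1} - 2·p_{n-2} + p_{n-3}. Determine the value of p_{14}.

Applying the relation repeatedly:
p_4 = 2; p_5 = -17; p_6 = 35; …; p_{11} = 255; p_{12} = 187; p_{13} = -1162; p_{14} = 2205.

2205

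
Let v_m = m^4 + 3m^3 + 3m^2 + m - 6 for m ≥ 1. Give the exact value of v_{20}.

v_{20} = 1·20^4 + 3·20^3 + 3·20^2 + 1·20 - 6 = 185214.

185214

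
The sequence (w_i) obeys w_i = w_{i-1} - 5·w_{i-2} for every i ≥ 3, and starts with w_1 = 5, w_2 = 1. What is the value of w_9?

Applying the relation repeatedly:
w_3 = -24; w_4 = -29; w_5 = 91; w_6 = 236; w_7 = -219; w_8 = -1399; w_9 = -304.

-304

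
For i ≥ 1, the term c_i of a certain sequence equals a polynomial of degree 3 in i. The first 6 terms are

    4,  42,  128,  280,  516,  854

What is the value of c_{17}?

1st diffs: 38, 86, 152, 236, 338.
2nd diffs: 48, 66, 84, 102.
3rd diffs: 18, 18, 18 (constant).
Newton forward-difference form: c_i = 4 + 38·C(i-1,1) + 48·C(i-1,2) + 18·C(i-1,3).
At i = 17: i-1 = 16, so c_{17} = 4 + 608 + 5760 + 10080 = 16452.

16452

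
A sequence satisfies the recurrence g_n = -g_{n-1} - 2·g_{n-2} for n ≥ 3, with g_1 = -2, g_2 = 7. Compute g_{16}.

-259

Step forward from the initial values:
g_3 = -3, g_4 = -11, g_5 = 17, …, g_{13} = -223, g_{14} = -187, g_{15} = 633, g_{16} = -259.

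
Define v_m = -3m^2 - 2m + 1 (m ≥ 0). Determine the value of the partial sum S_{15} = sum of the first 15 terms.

Over m = 0..14: Σm = 105, Σm² = 1015.
Total = (-3)·1015 + (-2)·105 + (1)·15 = -3240.

-3240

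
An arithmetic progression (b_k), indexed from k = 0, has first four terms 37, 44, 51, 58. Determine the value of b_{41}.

Common difference d = 7.
b_k = 37 + (k - 0)·7.
b_{41} = 37 + 41·7 = 324.

324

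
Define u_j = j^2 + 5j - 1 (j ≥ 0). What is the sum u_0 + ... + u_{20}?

Over j = 0..20: Σj = 210, Σj² = 2870.
Total = (1)·2870 + (5)·210 + (-1)·21 = 3899.

3899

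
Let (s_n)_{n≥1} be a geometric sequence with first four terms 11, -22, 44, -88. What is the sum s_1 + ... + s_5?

Common ratio r = -2.
s_n = 11·(-2)^(n-1).
S = 11·((-2)^5 - 1)/(-2 - 1) = 11·(-32 - 1)/(-3) = 121.

121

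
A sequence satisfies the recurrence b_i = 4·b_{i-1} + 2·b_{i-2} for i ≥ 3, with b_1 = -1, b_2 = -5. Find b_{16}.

-5900697728

Iterate the recurrence:
b_3 = -22;  b_4 = -98;  b_5 = -436;  …;  b_{13} = -66984256;  b_{14} = -298045760;  b_{15} = -1326151552;  b_{16} = -5900697728.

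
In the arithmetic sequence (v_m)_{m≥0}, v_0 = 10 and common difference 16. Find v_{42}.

682

v_m = 10 + (m - 0)·16.
v_{42} = 10 + 42·16 = 682.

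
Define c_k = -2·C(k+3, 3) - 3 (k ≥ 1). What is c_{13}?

C(16, 3) = 560, so c_{13} = -1123.

-1123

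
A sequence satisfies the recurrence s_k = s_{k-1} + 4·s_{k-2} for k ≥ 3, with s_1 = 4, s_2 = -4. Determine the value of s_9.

s_3 = 12; s_4 = -4; s_5 = 44; s_6 = 28; s_7 = 204; s_8 = 316; s_9 = 1132.

1132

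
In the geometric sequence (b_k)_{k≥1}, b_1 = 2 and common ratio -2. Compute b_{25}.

b_k = 2·(-2)^(k-1).
b_{25} = 2·(-2)^24 = 33554432.

33554432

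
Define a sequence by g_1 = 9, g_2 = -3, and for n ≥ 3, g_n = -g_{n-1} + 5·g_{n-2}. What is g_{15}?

7289328

Step forward from the initial values:
g_3 = 48, g_4 = -63, g_5 = 303, …, g_{12} = -331458, g_{13} = 938673, g_{14} = -2595963, g_{15} = 7289328.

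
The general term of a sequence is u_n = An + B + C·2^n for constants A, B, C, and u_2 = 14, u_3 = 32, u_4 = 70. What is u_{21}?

Write the equations: 2A + B + 4C = 14; 3A + B + 8C = 32; 4A + B + 16C = 70.
Subtracting the first from the second: A + 4C = 18.
Subtracting the second from the third: A + 8C = 38.
Solving: C = 5, A = -2, then B = -2.
Therefore u_{21} = -42 + (-2) + 5·2097152 = 10485716.

10485716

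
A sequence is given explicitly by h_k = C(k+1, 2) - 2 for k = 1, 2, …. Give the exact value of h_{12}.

C(13, 2) = 78, so h_{12} = 76.

76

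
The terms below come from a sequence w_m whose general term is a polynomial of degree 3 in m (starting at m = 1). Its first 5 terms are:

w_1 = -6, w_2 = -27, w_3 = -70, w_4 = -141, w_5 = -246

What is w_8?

1st diffs: -21, -43, -71, -105.
2nd diffs: -22, -28, -34.
3rd diffs: -6, -6 (constant).
Newton forward-difference form: w_m = -6 + (-21)·C(m-1,1) + (-22)·C(m-1,2) + (-6)·C(m-1,3).
At m = 8: m-1 = 7, so w_8 = -6 - 147 - 462 - 210 = -825.

-825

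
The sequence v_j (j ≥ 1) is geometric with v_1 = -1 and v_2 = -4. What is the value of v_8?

Common ratio r = 4.
v_j = (-1)·4^(j-1).
v_8 = (-1)·4^7 = -16384.

-16384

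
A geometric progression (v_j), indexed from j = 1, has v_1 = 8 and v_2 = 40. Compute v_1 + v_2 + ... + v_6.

Common ratio r = 5.
v_j = 8·5^(j-1).
S = 8·(5^6 - 1)/(5 - 1) = 8·(15625 - 1)/(4) = 31248.

31248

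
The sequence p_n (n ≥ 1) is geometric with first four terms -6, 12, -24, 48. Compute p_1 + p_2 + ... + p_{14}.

Common ratio r = -2.
p_n = (-6)·(-2)^(n-1).
S = (-6)·((-2)^14 - 1)/(-2 - 1) = (-6)·(16384 - 1)/(-3) = 32766.

32766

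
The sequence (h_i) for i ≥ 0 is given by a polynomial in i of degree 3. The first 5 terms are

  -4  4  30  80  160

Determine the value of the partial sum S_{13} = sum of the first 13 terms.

10010

1st diffs: 8, 26, 50, 80.
2nd diffs: 18, 24, 30.
3rd diffs: 6, 6 (constant).
Newton forward-difference form: h_i = -4 + 8·C(i,1) + 18·C(i,2) + 6·C(i,3).
Continuing: …, 276, 434, 640, 900, …, h_{12} = 2600.
Summing i = 0..12 (13 terms) gives 10010.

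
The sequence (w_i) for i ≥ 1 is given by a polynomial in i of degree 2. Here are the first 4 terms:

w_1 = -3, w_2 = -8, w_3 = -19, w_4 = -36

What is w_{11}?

1st diffs: -5, -11, -17.
2nd diffs: -6, -6 (constant).
So w_i = -3i^2 + 4i - 4.
Evaluating at i = 11 gives w_{11} = -323.

-323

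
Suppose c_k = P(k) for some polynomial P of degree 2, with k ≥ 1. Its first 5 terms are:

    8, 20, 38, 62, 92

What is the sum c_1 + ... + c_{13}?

1st diffs: 12, 18, 24, 30.
2nd diffs: 6, 6, 6 (constant).
Newton forward-difference form: c_k = 8 + 12·C(k-1,1) + 6·C(k-1,2).
Continuing: …, 128, 170, 218, 272, …, c_{13} = 548.
Summing k = 1..13 (13 terms) gives 2756.

2756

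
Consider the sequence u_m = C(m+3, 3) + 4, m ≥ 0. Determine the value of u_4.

39

C(7, 3) = 35, so u_4 = 39.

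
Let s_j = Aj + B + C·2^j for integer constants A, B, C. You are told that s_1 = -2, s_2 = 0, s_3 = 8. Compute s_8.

Write the equations: A + B + 2C = -2; 2A + B + 4C = 0; 3A + B + 8C = 8.
Subtracting the first from the second: A + 2C = 2.
Subtracting the second from the third: A + 4C = 8.
Solving: C = 3, A = -4, then B = -4.
So s_j = -4·j + (-4) + 3·2^j; at j=8 this is 732.

732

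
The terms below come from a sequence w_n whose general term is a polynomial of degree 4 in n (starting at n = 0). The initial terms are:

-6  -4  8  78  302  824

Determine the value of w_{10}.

1st diffs: 2, 12, 70, 224, 522.
2nd diffs: 10, 58, 154, 298.
3rd diffs: 48, 96, 144.
4th diffs: 48, 48 (constant).
Newton forward-difference form: w_n = -6 + 2·C(n,1) + 10·C(n,2) + 48·C(n,3) + 48·C(n,4).
At n = 10: n = 10, so w_{10} = -6 + 20 + 450 + 5760 + 10080 = 16304.

16304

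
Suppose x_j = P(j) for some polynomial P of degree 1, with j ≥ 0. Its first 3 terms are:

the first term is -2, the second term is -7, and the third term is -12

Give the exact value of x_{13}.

-67

1st diffs: -5, -5 (constant).
So x_j = -5j - 2.
Evaluating at j = 13 gives x_{13} = -67.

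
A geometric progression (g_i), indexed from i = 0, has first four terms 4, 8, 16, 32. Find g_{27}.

Common ratio r = 2.
g_i = 4·2^(i-0).
g_{27} = 4·2^27 = 536870912.

536870912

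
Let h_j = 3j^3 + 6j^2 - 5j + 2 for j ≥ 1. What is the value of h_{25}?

h_{25} = 3·25^3 + 6·25^2 - 5·25 + 2 = 50502.

50502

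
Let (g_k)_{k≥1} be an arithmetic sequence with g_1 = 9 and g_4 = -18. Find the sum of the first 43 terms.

Common difference d = (-18 - 9) / (4 - 1) = -9.
g_k = 9 + (k - 1)·(-9).
g_{43} = -369; S = 43·(9 + (-369))/2 = -7740.

-7740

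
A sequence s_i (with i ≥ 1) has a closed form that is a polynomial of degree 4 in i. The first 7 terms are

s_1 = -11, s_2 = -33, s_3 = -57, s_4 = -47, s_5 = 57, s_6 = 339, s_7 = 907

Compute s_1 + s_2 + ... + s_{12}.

1st diffs: -22, -24, 10, 104, 282, 568.
2nd diffs: -2, 34, 94, 178, 286.
3rd diffs: 36, 60, 84, 108.
4th diffs: 24, 24, 24 (constant).
So s_i = i^4 - 4i^3 - 2i^2 - 3i - 3.
Continuing: …, 1893, 3453, 5767, 9039, …, s_{12} = 13497.
Summing i = 1..12 (12 terms) gives 34804.

34804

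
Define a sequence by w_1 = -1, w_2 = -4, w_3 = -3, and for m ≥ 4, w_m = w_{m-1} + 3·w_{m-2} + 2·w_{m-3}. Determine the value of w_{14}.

w_4 = -17  w_5 = -34  w_6 = -91  …  w_{11} = -9018  w_{12} = -22647  w_{13} = -56879  w_{14} = -142856.

-142856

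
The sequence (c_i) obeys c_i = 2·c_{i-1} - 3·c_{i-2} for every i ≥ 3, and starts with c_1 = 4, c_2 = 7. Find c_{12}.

-1577

Applying the relation repeatedly:
c_3 = 2, c_4 = -17, c_5 = -40, c_6 = -29, c_7 = 62, c_8 = 211, c_9 = 236, c_{10} = -161, c_{11} = -1030, c_{12} = -1577.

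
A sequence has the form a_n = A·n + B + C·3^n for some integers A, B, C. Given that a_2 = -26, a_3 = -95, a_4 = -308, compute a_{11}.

Plug in n = 2, 3, 4: 2A + B + 9C = -26; 3A + B + 27C = -95; 4A + B + 81C = -308.
Subtracting the first from the second: A + 18C = -69.
Subtracting the second from the third: A + 54C = -213.
Solving: C = -4, A = 3, then B = 4.
So a_n = 3·n + 4 + (-4)·3^n; at n=11 this is -708551.

-708551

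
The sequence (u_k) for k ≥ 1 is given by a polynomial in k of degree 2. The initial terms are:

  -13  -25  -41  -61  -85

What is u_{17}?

1st diffs: -12, -16, -20, -24.
2nd diffs: -4, -4, -4 (constant).
Newton forward-difference form: u_k = -13 + (-12)·C(k-1,1) + (-4)·C(k-1,2).
At k = 17: k-1 = 16, so u_{17} = -13 - 192 - 480 = -685.

-685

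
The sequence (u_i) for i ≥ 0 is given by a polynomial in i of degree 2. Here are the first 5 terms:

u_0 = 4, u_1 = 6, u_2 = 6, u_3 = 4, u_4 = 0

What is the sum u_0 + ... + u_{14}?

1st diffs: 2, 0, -2, -4.
2nd diffs: -2, -2, -2 (constant).
So u_i = -i^2 + 3i + 4.
Continuing: …, -6, -14, -24, -36, …, u_{14} = -150.
Summing i = 0..14 (15 terms) gives -640.

-640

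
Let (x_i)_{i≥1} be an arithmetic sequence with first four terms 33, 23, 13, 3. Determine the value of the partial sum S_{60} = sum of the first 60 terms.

Common difference d = -10.
x_i = 33 + (i - 1)·(-10).
x_{60} = -557; S = 60·(33 + (-557))/2 = -15720.

-15720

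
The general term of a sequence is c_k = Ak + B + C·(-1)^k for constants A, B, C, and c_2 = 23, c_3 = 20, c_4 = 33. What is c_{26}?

Plug in k = 2, 3, 4: 2A + B + C = 23; 3A + B - C = 20; 4A + B + C = 33.
Subtracting the first from the second: A - 2C = -3.
Subtracting the second from the third: A + 2C = 13.
Solving: C = 4, A = 5, then B = 9.
So c_k = 5·k + 9 + 4·(-1)^k; at k=26 this is 143.

143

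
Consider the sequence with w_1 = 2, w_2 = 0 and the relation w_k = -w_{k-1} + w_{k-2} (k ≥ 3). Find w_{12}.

Iterate the recurrence:
w_3 = 2, w_4 = -2, w_5 = 4, w_6 = -6, w_7 = 10, w_8 = -16, w_9 = 26, w_{10} = -42, w_{11} = 68, w_{12} = -110.

-110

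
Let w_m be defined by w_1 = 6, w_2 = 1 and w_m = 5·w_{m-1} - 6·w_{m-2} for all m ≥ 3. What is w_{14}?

-17398289

Applying the relation repeatedly:
w_3 = -31; w_4 = -161; w_5 = -619; …; w_{11} = -632131; w_{12} = -1913801; w_{13} = -5776219; w_{14} = -17398289.
(Characteristic roots are 3 and 2.)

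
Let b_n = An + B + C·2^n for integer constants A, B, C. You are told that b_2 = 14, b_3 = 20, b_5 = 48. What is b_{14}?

Write the equations: 2A + B + 4C = 14; 3A + B + 8C = 20; 5A + B + 32C = 48.
Subtracting the first from the second: A + 4C = 6.
Subtracting the second from the third: 2A + 24C = 28.
Solving: C = 1, A = 2, then B = 6.
So b_n = 2·n + 6 + 1·2^n; at n=14 this is 16418.

16418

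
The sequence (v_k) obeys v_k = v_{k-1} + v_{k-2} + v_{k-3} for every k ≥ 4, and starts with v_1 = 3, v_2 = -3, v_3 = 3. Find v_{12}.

315

Compute successive terms:
v_4 = 3; v_5 = 3; v_6 = 9; v_7 = 15; v_8 = 27; v_9 = 51; v_{10} = 93; v_{11} = 171; v_{12} = 315.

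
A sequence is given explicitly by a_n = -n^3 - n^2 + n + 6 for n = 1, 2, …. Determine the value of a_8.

a_8 = -1·8^3 - 1·8^2 + 1·8 + 6 = -562.

-562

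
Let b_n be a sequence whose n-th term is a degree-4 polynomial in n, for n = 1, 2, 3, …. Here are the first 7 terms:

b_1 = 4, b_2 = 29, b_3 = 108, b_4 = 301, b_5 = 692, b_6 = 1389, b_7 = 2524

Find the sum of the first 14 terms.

130095

1st diffs: 25, 79, 193, 391, 697, 1135.
2nd diffs: 54, 114, 198, 306, 438.
3rd diffs: 60, 84, 108, 132.
4th diffs: 24, 24, 24 (constant).
Newton forward-difference form: b_n = 4 + 25·C(n-1,1) + 54·C(n-1,2) + 60·C(n-1,3) + 24·C(n-1,4).
Continuing: …, 4253, 6756, 10237, 14924, …, b_{14} = 38861.
Summing n = 1..14 (14 terms) gives 130095.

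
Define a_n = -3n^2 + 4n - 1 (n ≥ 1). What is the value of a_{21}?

-1240

a_{21} = -3·21^2 + 4·21 - 1 = -1240.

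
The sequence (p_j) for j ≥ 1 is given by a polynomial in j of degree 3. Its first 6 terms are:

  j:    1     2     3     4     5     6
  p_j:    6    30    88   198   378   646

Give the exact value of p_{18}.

17278

1st diffs: 24, 58, 110, 180, 268.
2nd diffs: 34, 52, 70, 88.
3rd diffs: 18, 18, 18 (constant).
Newton forward-difference form: p_j = 6 + 24·C(j-1,1) + 34·C(j-1,2) + 18·C(j-1,3).
At j = 18: j-1 = 17, so p_{18} = 6 + 408 + 4624 + 12240 = 17278.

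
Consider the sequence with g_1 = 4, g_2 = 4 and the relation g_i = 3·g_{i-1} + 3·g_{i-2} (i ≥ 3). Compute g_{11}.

959364

g_3 = 24, g_4 = 84, g_5 = 324, g_6 = 1224, g_7 = 4644, g_8 = 17604, g_9 = 66744, g_{10} = 253044, g_{11} = 959364.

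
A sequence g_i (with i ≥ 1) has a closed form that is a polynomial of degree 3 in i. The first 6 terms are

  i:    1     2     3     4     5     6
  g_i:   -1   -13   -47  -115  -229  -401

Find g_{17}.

-9553

1st diffs: -12, -34, -68, -114, -172.
2nd diffs: -22, -34, -46, -58.
3rd diffs: -12, -12, -12 (constant).
Newton forward-difference form: g_i = -1 + (-12)·C(i-1,1) + (-22)·C(i-1,2) + (-12)·C(i-1,3).
At i = 17: i-1 = 16, so g_{17} = -1 - 192 - 2640 - 6720 = -9553.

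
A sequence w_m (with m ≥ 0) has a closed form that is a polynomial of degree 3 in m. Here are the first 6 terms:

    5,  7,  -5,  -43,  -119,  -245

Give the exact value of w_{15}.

1st diffs: 2, -12, -38, -76, -126.
2nd diffs: -14, -26, -38, -50.
3rd diffs: -12, -12, -12 (constant).
Newton forward-difference form: w_m = 5 + 2·C(m,1) + (-14)·C(m,2) + (-12)·C(m,3).
At m = 15: m = 15, so w_{15} = 5 + 30 - 1470 - 5460 = -6895.

-6895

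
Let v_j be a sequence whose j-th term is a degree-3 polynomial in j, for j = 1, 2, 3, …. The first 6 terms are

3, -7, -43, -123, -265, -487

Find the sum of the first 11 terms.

1st diffs: -10, -36, -80, -142, -222.
2nd diffs: -26, -44, -62, -80.
3rd diffs: -18, -18, -18 (constant).
So v_j = -3j^3 + 5j^2 - 4j + 5.
Continuing: …, -807, -1243, -1813, -2535, …, v_{11} = -3427.
Summing j = 1..11 (11 terms) gives -10747.

-10747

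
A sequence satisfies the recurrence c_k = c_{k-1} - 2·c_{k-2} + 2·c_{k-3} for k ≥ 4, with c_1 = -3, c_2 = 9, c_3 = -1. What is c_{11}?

Iterate the recurrence:
c_4 = -25, c_5 = -5, c_6 = 43, c_7 = 3, c_8 = -93, c_9 = -13, c_{10} = 179, c_{11} = 19.

19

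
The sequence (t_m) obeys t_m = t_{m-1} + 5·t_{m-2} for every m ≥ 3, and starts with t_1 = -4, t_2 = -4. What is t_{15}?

t_3 = -24; t_4 = -44; t_5 = -164; …; t_{12} = -194304; t_{13} = -546724; t_{14} = -1518244; t_{15} = -4251864.

-4251864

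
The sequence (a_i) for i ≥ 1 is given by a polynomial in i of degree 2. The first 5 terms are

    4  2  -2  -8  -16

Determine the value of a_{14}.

-178

1st diffs: -2, -4, -6, -8.
2nd diffs: -2, -2, -2 (constant).
Newton forward-difference form: a_i = 4 + (-2)·C(i-1,1) + (-2)·C(i-1,2).
At i = 14: i-1 = 13, so a_{14} = 4 - 26 - 156 = -178.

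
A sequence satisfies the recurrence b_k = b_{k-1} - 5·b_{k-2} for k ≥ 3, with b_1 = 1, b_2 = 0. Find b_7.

Step forward from the initial values:
b_3 = -5; b_4 = -5; b_5 = 20; b_6 = 45; b_7 = -55.

-55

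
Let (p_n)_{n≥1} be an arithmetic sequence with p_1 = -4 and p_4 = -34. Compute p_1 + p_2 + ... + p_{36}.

Common difference d = (-34 - (-4)) / (4 - 1) = -10.
p_n = -4 + (n - 1)·(-10).
p_{36} = -354; S = 36·(-4 + (-354))/2 = -6444.

-6444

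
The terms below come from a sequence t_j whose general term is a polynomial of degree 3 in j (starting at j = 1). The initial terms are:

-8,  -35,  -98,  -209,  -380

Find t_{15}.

-8030

1st diffs: -27, -63, -111, -171.
2nd diffs: -36, -48, -60.
3rd diffs: -12, -12 (constant).
Newton forward-difference form: t_j = -8 + (-27)·C(j-1,1) + (-36)·C(j-1,2) + (-12)·C(j-1,3).
At j = 15: j-1 = 14, so t_{15} = -8 - 378 - 3276 - 4368 = -8030.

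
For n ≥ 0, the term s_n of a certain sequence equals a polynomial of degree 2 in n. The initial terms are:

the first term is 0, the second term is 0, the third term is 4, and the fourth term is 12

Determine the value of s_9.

1st diffs: 0, 4, 8.
2nd diffs: 4, 4 (constant).
Newton forward-difference form: s_n = 4·C(n,2).
At n = 9: n = 9, so s_9 = 144 = 144.

144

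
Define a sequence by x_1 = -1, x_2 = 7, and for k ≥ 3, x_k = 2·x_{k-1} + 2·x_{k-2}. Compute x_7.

Step forward from the initial values:
x_3 = 12, x_4 = 38, x_5 = 100, x_6 = 276, x_7 = 752.

752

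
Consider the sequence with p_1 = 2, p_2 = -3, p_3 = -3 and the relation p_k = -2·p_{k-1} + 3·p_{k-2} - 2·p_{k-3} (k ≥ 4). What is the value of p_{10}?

-3741

Step forward from the initial values:
p_4 = -7  p_5 = 11  p_6 = -37  p_7 = 121  p_8 = -375  p_9 = 1187  p_{10} = -3741.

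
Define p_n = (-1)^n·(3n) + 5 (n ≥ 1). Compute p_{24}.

77

(-1)^24 = 1; 3n at n=24 is 72; so p_{24} = 77.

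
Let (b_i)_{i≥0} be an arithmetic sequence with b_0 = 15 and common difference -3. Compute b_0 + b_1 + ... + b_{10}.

b_i = 15 + (i - 0)·(-3).
b_{10} = -15; S = 11·(15 + (-15))/2 = 0.

0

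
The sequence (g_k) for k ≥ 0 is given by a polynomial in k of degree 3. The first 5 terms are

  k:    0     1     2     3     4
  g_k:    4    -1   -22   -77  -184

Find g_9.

1st diffs: -5, -21, -55, -107.
2nd diffs: -16, -34, -52.
3rd diffs: -18, -18 (constant).
So g_k = -3k^3 + k^2 - 3k + 4.
Evaluating at k = 9 gives g_9 = -2129.

-2129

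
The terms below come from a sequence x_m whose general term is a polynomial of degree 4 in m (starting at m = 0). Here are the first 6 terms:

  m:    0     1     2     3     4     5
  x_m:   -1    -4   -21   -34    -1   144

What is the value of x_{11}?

10086

1st diffs: -3, -17, -13, 33, 145.
2nd diffs: -14, 4, 46, 112.
3rd diffs: 18, 42, 66.
4th diffs: 24, 24 (constant).
So x_m = m^4 - 3m^3 - 5m^2 + 4m - 1.
Evaluating at m = 11 gives x_{11} = 10086.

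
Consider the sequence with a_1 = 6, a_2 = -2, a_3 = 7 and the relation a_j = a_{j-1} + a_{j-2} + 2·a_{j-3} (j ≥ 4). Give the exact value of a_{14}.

12868

a_4 = 17;  a_5 = 20;  a_6 = 51;  …;  a_{11} = 1604;  a_{12} = 3219;  a_{13} = 6441;  a_{14} = 12868.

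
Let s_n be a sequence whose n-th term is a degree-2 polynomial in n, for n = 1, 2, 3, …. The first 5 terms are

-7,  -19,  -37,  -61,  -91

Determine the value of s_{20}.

-1261

1st diffs: -12, -18, -24, -30.
2nd diffs: -6, -6, -6 (constant).
So s_n = -3n^2 - 3n - 1.
Evaluating at n = 20 gives s_{20} = -1261.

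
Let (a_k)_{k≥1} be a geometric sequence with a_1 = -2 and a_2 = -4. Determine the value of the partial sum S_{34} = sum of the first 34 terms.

Common ratio r = 2.
a_k = (-2)·2^(k-1).
S = (-2)·(2^34 - 1)/(2 - 1) = (-2)·(17179869184 - 1)/(1) = -34359738366.

-34359738366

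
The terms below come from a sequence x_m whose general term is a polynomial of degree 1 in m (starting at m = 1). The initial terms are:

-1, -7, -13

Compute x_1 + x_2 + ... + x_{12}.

1st diffs: -6, -6 (constant).
So x_m = -6m + 5.
Continuing: …, -19, -25, -31, -37, …, x_{12} = -67.
Summing m = 1..12 (12 terms) gives -408.

-408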